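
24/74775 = 8/24925 = 0.00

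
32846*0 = 0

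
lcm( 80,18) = 720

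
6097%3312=2785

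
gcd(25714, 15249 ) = 299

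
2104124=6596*319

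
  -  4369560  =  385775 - 4755335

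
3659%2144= 1515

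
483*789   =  381087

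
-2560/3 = - 854 + 2/3 = - 853.33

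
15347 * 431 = 6614557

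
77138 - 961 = 76177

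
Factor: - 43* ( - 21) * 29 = 26187= 3^1*7^1*29^1* 43^1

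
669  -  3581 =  - 2912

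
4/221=4/221 = 0.02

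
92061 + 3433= 95494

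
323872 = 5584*58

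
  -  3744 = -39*96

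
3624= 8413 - 4789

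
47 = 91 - 44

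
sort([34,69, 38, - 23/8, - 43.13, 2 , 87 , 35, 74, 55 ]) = [ - 43.13, - 23/8, 2,34, 35, 38  ,  55, 69, 74, 87 ]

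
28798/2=14399 = 14399.00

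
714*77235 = 55145790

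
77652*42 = 3261384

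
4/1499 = 4/1499 = 0.00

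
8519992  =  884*9638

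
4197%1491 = 1215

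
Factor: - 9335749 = - 2659^1*3511^1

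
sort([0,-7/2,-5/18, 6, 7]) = [- 7/2, - 5/18,0, 6, 7]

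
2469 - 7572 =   -  5103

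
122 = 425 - 303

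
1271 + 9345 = 10616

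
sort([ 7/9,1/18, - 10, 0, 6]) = [  -  10,0, 1/18,7/9, 6] 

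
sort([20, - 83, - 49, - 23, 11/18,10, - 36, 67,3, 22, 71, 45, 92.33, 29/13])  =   [ - 83,-49, - 36, - 23, 11/18,  29/13,3, 10, 20,22, 45, 67, 71, 92.33 ]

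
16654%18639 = 16654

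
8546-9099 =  - 553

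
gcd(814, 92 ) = 2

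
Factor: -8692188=  -  2^2*3^1*37^1*19577^1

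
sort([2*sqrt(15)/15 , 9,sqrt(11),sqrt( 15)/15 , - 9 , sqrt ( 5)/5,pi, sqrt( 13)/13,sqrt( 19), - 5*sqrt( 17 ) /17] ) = [ - 9, - 5*sqrt(17) /17, sqrt( 15 ) /15, sqrt( 13) /13,  sqrt( 5 ) /5,2 * sqrt(15)/15, pi, sqrt(11 ), sqrt( 19),9] 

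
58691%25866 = 6959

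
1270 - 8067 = -6797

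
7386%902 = 170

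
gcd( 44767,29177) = 1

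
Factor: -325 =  - 5^2*13^1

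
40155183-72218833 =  - 32063650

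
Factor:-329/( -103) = 7^1*47^1*103^(-1)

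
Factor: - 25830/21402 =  - 5^1*7^1 * 29^(- 1) = -  35/29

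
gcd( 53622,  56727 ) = 27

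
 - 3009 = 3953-6962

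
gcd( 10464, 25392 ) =48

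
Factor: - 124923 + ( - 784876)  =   - 909799  =  - 11^2 * 73^1*103^1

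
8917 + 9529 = 18446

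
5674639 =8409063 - 2734424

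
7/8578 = 7/8578 = 0.00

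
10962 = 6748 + 4214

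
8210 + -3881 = 4329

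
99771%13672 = 4067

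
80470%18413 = 6818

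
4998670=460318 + 4538352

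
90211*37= 3337807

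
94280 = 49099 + 45181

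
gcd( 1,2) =1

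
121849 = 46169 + 75680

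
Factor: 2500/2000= 5/4 = 2^( - 2 ) *5^1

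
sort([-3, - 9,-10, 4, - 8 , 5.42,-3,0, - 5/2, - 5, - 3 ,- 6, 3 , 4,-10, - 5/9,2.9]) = [ - 10,-10, - 9, - 8,-6,-5, - 3,-3, - 3 , - 5/2, - 5/9,0, 2.9,3,4, 4,5.42]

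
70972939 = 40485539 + 30487400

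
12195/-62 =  - 12195/62= -196.69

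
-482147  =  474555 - 956702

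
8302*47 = 390194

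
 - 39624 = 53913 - 93537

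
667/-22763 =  - 667/22763 = - 0.03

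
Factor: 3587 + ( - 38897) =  - 35310 = - 2^1*3^1 * 5^1*11^1 *107^1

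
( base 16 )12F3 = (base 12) 2983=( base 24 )8A3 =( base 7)20100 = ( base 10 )4851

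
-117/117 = -1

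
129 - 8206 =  - 8077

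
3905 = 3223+682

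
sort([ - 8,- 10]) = [ - 10  , - 8]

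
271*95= 25745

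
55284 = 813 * 68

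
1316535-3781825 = - 2465290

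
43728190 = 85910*509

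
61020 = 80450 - 19430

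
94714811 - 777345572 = - 682630761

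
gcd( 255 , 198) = 3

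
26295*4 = 105180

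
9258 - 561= 8697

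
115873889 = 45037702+70836187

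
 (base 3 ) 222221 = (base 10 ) 727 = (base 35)KR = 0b1011010111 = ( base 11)601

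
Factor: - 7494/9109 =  - 2^1 * 3^1 * 1249^1 * 9109^( - 1)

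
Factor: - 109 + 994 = 885 =3^1*5^1*59^1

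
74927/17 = 74927/17= 4407.47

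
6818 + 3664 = 10482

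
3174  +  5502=8676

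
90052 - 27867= 62185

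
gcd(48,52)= 4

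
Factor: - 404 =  - 2^2*101^1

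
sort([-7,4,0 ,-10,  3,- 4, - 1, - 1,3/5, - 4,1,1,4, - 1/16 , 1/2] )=[ - 10, - 7, - 4, - 4,- 1, - 1, - 1/16,0,1/2,3/5,1, 1,3, 4, 4] 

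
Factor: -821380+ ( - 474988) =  - 2^4*81023^1 = -1296368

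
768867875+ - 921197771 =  - 152329896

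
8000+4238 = 12238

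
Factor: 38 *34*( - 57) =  - 2^2*3^1*17^1*19^2= - 73644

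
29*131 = 3799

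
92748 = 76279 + 16469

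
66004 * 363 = 23959452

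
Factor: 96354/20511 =2^1* 43^(-1 ) * 101^1 = 202/43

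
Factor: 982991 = 17^1*53^1*1091^1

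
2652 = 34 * 78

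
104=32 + 72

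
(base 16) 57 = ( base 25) 3c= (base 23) 3i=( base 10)87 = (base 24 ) 3f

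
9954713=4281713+5673000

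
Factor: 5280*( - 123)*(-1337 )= 2^5*3^2 * 5^1*7^1*11^1 * 41^1*191^1 = 868301280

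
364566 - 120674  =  243892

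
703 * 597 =419691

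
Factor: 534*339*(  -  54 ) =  - 9775404 = - 2^2*3^5 * 89^1*113^1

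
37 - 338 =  - 301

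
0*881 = 0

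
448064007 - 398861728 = 49202279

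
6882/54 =1147/9  =  127.44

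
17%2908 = 17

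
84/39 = 28/13   =  2.15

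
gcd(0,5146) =5146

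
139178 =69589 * 2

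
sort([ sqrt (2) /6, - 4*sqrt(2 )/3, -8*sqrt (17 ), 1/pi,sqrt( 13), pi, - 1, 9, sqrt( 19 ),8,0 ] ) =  [ - 8* sqrt(17),-4*sqrt ( 2 )/3, - 1, 0 , sqrt( 2)/6,  1/pi, pi,  sqrt( 13),  sqrt( 19),8, 9 ]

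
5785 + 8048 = 13833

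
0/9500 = 0 = 0.00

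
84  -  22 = 62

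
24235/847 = 24235/847= 28.61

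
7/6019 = 7/6019=0.00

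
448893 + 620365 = 1069258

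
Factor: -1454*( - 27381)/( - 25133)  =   - 2^1*3^1*41^ ( - 1)*613^( - 1)*727^1*9127^1=- 39811974/25133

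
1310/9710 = 131/971=0.13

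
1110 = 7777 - 6667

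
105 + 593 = 698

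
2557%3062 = 2557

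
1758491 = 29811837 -28053346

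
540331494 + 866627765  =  1406959259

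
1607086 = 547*2938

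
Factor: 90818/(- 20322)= - 3^( - 2) *7^1*13^1*499^1* 1129^(-1) = - 45409/10161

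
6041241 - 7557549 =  - 1516308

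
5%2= 1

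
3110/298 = 10 + 65/149= 10.44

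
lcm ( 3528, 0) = 0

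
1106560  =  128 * 8645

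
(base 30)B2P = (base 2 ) 10011100000001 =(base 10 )9985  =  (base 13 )4711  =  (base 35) 85A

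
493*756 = 372708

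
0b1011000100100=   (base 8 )13044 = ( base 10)5668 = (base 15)1A2D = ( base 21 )CHJ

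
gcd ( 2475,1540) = 55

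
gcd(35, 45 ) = 5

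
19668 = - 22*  ( - 894)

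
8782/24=365 + 11/12 = 365.92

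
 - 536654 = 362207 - 898861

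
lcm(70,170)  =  1190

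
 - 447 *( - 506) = 226182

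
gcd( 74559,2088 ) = 87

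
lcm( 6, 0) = 0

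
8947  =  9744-797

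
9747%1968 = 1875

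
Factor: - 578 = -2^1 * 17^2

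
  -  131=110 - 241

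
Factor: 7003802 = 2^1*13^1*269377^1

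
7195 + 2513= 9708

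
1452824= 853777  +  599047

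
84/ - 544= - 21/136 =- 0.15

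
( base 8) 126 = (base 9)105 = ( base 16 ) 56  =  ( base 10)86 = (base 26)38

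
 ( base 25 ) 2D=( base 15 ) 43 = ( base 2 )111111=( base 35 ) 1S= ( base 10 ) 63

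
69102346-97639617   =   - 28537271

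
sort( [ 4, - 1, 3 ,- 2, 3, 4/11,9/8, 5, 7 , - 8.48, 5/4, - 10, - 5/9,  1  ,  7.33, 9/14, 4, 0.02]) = [ - 10 , - 8.48, - 2, - 1, - 5/9,0.02, 4/11, 9/14, 1, 9/8,5/4, 3, 3, 4,  4, 5, 7,7.33] 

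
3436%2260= 1176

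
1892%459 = 56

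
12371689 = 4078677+8293012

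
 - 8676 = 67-8743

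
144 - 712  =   - 568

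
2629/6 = 2629/6 = 438.17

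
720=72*10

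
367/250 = 367/250 = 1.47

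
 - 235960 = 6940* (-34 )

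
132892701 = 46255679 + 86637022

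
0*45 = 0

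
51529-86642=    - 35113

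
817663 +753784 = 1571447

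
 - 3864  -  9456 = - 13320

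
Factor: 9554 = 2^1*17^1*281^1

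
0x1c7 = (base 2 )111000111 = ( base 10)455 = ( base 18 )175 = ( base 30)f5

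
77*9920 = 763840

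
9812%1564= 428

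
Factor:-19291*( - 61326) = 1183039866 = 2^1*3^2*101^1*191^1*3407^1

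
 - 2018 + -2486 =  - 4504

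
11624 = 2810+8814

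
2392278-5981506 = -3589228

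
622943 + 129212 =752155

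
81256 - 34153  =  47103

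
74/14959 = 74/14959 = 0.00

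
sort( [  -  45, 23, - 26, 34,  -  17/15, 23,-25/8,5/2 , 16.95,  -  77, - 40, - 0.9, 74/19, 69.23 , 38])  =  [  -  77,  -  45, - 40,-26,-25/8, - 17/15,  -  0.9,5/2, 74/19, 16.95, 23,23,34, 38, 69.23]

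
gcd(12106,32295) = 1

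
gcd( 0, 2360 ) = 2360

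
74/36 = 37/18 = 2.06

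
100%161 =100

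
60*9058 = 543480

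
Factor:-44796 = -2^2* 3^1*3733^1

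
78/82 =39/41 = 0.95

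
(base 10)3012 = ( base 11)2299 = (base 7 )11532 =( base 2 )101111000100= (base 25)4kc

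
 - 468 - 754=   -1222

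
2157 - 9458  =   - 7301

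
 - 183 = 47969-48152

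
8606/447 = 19 + 113/447   =  19.25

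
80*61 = 4880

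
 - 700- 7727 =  - 8427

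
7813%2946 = 1921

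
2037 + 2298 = 4335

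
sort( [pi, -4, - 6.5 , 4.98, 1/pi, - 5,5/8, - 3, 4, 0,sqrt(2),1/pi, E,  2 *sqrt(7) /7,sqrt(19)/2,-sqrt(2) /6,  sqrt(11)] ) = [ - 6.5,-5, - 4 , - 3, -sqrt (2) /6,0,1/pi, 1/pi,5/8, 2*sqrt(7)/7,sqrt( 2 ), sqrt(19)/2,E, pi,  sqrt(11),4,4.98 ] 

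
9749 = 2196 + 7553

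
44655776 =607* 73568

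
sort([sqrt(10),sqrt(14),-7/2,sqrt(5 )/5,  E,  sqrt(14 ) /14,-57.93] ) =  [  -  57.93,-7/2,sqrt(14 ) /14, sqrt ( 5 )/5,  E, sqrt(10),sqrt(14)] 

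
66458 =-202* ( - 329)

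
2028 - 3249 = - 1221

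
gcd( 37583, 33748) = 767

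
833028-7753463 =  -  6920435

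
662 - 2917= - 2255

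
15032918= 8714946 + 6317972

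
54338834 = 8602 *6317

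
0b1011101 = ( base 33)2r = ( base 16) 5D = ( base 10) 93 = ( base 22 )45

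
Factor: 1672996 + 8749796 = 10422792 =2^3*3^2*19^2*401^1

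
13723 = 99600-85877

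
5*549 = 2745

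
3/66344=3/66344 = 0.00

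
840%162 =30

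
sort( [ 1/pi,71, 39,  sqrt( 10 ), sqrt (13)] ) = [1/pi, sqrt( 10),  sqrt( 13), 39, 71] 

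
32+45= 77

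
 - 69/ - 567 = 23/189= 0.12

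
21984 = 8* 2748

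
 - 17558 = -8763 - 8795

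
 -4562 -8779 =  - 13341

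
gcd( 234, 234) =234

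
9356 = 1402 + 7954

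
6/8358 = 1/1393 = 0.00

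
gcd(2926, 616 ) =154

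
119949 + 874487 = 994436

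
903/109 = 8 + 31/109 = 8.28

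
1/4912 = 1/4912 = 0.00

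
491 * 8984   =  4411144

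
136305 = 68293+68012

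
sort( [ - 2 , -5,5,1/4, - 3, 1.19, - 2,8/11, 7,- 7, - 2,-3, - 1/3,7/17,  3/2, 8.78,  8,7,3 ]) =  [ - 7,-5, - 3, - 3, - 2, - 2, - 2 , - 1/3,1/4,7/17,8/11 , 1.19,3/2 , 3,5,7, 7,8,8.78]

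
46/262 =23/131 =0.18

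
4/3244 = 1/811 =0.00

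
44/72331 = 44/72331  =  0.00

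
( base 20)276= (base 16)3b2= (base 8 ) 1662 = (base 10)946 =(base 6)4214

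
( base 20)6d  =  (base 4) 2011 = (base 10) 133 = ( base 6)341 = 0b10000101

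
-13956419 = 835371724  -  849328143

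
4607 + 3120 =7727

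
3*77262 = 231786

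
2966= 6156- 3190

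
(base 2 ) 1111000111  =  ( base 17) 35f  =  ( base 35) rm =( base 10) 967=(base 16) 3c7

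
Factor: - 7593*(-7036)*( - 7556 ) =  -403674373488 = - 2^4*3^1*1759^1*1889^1*2531^1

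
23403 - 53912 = -30509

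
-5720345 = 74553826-80274171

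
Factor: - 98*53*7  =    -  2^1*7^3  *53^1 = -36358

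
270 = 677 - 407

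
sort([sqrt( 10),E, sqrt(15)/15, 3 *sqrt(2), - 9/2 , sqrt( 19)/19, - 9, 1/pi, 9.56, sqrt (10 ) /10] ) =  [  -  9,  -  9/2, sqrt( 19)/19, sqrt( 15)/15, sqrt( 10) /10 , 1/pi, E, sqrt( 10),3* sqrt( 2), 9.56] 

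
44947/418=107 + 221/418= 107.53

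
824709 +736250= 1560959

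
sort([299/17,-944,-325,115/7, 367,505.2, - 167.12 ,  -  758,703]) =[-944,-758, - 325, - 167.12,115/7,299/17, 367,505.2,703]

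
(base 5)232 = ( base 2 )1000011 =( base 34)1X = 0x43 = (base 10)67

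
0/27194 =0 =0.00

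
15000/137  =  15000/137 = 109.49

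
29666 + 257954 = 287620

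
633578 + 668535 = 1302113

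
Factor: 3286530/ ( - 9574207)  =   - 2^1*3^2 *5^1 * 13^1*53^2 * 241^(-1 )*39727^( - 1) 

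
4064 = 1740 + 2324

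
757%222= 91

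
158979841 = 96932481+62047360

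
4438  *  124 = 550312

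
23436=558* 42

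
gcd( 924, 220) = 44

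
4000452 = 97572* 41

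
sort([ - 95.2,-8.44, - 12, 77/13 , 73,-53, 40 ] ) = [ - 95.2, - 53, - 12, - 8.44, 77/13, 40, 73]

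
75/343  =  75/343 = 0.22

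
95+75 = 170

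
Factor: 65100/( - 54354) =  - 2^1* 5^2*7^1*31^1 * 9059^( - 1) = - 10850/9059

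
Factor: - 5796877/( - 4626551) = 67^( - 1 )*199^(  -  1 )*347^(-1)*2039^1 * 2843^1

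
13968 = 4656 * 3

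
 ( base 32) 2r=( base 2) 1011011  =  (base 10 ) 91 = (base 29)34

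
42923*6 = 257538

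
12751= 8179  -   - 4572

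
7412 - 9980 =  - 2568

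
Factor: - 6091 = - 6091^1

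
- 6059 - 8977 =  - 15036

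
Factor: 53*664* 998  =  35121616 = 2^4*53^1*83^1*499^1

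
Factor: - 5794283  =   - 11^1*199^1*2647^1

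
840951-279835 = 561116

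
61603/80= 770+3/80=770.04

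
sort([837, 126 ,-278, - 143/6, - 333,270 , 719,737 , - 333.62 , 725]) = [ - 333.62, - 333 , - 278, - 143/6, 126,270,719 , 725, 737,837 ] 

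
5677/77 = 73 + 8/11=73.73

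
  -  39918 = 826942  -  866860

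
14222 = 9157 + 5065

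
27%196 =27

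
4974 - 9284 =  - 4310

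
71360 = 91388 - 20028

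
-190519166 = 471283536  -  661802702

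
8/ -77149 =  - 8/77149 = - 0.00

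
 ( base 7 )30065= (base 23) DG5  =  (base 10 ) 7250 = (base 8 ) 16122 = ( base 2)1110001010010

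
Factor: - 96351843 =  - 3^1*7^1*311^1*14753^1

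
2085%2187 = 2085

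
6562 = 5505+1057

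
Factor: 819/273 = 3 = 3^1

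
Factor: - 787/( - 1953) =3^ (-2)*7^( - 1)*31^( - 1 ) * 787^1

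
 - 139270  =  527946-667216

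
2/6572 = 1/3286=   0.00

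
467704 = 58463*8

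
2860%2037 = 823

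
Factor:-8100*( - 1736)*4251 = 2^5*3^5*5^2*7^1*13^1*31^1*109^1  =  59775861600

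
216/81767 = 216/81767=0.00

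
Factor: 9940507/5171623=5171623^( - 1)*9940507^1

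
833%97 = 57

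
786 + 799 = 1585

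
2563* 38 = 97394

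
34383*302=10383666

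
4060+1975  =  6035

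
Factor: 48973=48973^1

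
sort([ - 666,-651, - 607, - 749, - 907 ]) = [ - 907, - 749, - 666, - 651, - 607 ] 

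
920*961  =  884120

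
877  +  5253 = 6130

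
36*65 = 2340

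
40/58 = 20/29 = 0.69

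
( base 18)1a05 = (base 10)9077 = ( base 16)2375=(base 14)3445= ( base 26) DB3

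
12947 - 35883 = - 22936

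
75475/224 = 75475/224  =  336.94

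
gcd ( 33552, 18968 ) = 8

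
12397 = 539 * 23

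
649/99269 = 649/99269  =  0.01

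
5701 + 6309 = 12010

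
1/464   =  1/464 = 0.00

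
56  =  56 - 0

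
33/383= 33/383= 0.09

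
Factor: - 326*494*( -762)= 122715528 =2^3*3^1*13^1*19^1 * 127^1 * 163^1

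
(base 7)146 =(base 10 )83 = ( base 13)65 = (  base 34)2f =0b1010011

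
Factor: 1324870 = 2^1*5^1*19^2*367^1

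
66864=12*5572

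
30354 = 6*5059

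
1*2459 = 2459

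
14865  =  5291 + 9574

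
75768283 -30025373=45742910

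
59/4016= 59/4016= 0.01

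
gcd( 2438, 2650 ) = 106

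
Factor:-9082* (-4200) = 2^4  *  3^1*5^2  *7^1*19^1*239^1 = 38144400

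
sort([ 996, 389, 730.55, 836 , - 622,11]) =[  -  622, 11,  389, 730.55 , 836, 996 ]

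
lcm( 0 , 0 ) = 0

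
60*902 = 54120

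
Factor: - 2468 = -2^2*617^1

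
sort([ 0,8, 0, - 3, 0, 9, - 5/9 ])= [- 3, - 5/9, 0,0,0, 8, 9 ]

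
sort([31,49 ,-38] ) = [ - 38,31,49 ]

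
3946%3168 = 778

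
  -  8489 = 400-8889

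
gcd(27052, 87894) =2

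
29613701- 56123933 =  - 26510232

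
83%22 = 17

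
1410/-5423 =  - 1410/5423 = - 0.26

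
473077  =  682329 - 209252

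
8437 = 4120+4317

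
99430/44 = 2259 + 17/22 = 2259.77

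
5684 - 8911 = - 3227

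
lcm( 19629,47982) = 431838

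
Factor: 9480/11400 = 79/95 =5^( - 1 )*19^( - 1)*79^1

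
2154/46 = 1077/23 = 46.83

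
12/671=12/671  =  0.02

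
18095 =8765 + 9330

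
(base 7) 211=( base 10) 106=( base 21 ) 51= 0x6A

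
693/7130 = 693/7130 = 0.10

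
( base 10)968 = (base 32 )U8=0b1111001000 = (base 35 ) rn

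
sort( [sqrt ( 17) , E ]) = [E, sqrt(17)]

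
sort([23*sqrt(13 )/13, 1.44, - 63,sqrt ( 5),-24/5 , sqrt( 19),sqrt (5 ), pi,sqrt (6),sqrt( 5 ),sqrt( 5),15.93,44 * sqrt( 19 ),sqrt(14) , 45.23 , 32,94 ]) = [ - 63, - 24/5, 1.44,sqrt( 5 ),sqrt( 5 ),sqrt( 5 ),sqrt( 5), sqrt(6 ), pi,  sqrt( 14 ), sqrt( 19 ), 23*sqrt( 13 )/13, 15.93 , 32,45.23,94,44*sqrt ( 19 )] 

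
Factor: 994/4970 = 1/5 = 5^( - 1) 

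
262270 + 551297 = 813567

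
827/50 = 16  +  27/50 = 16.54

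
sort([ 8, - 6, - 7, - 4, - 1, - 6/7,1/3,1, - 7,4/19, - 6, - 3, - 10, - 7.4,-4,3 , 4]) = [ - 10, -7.4, - 7, -7, - 6, - 6, - 4,  -  4, - 3, - 1, - 6/7, 4/19,1/3 , 1 , 3,4,8 ] 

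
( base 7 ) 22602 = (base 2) 1011010011000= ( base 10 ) 5784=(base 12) 3420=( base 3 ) 21221020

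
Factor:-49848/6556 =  - 2^1*3^1*11^ ( - 1 )*31^1*67^1*149^(  -  1) = - 12462/1639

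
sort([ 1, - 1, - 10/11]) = [-1,-10/11,  1]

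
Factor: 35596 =2^2 * 11^1*809^1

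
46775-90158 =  - 43383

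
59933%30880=29053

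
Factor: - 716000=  - 2^5*5^3*179^1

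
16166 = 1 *16166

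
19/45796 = 19/45796 = 0.00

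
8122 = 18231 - 10109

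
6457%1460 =617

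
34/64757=34/64757 = 0.00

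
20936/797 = 20936/797 = 26.27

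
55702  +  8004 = 63706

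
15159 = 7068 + 8091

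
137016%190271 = 137016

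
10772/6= 1795 + 1/3 =1795.33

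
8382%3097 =2188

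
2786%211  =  43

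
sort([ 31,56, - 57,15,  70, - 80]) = [ - 80, - 57,15, 31,56,70]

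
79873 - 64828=15045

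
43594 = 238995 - 195401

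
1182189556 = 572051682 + 610137874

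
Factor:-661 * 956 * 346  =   - 218642936 = - 2^3*173^1 * 239^1 * 661^1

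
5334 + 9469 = 14803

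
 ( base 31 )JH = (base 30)k6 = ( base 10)606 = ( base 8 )1136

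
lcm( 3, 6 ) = 6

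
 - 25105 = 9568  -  34673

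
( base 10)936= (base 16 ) 3A8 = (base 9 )1250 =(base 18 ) 2G0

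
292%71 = 8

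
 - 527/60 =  - 9+13/60 = - 8.78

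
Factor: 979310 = 2^1*5^1*97931^1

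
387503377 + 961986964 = 1349490341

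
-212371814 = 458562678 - 670934492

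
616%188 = 52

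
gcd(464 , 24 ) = 8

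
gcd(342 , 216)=18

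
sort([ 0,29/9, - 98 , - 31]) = [ - 98, - 31,0 , 29/9] 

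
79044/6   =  13174 = 13174.00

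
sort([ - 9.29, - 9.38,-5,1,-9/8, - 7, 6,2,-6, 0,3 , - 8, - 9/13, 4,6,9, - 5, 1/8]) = [-9.38,-9.29, - 8, - 7, - 6, - 5, - 5,- 9/8,-9/13, 0, 1/8,1,2, 3,4,6, 6,9 ]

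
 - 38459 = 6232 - 44691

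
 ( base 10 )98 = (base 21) 4e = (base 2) 1100010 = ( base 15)68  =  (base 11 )8a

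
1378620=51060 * 27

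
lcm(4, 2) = 4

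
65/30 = 2 + 1/6   =  2.17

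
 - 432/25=-18  +  18/25  =  - 17.28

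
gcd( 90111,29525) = 1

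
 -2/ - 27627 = 2/27627 = 0.00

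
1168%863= 305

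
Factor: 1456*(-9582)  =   - 13951392 = - 2^5 *3^1*7^1*13^1*1597^1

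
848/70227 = 848/70227 = 0.01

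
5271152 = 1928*2734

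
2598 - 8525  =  -5927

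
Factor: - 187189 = - 187189^1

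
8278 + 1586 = 9864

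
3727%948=883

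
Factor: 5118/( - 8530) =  - 3^1 * 5^( - 1) =-  3/5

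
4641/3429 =1547/1143 = 1.35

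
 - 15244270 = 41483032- 56727302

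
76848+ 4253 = 81101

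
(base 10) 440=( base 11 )370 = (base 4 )12320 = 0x1B8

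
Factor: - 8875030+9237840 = 2^1*5^1 * 7^1*71^1*73^1 = 362810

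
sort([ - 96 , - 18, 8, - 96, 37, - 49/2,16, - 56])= [ - 96, - 96, - 56,  -  49/2, - 18, 8,16,37]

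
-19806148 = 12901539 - 32707687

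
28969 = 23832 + 5137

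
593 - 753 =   -  160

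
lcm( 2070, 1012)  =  45540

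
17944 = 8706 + 9238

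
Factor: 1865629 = 19^1*149^1 * 659^1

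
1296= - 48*(  -  27)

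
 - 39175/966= - 39175/966 = - 40.55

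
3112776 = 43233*72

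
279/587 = 279/587 =0.48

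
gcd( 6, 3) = 3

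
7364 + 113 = 7477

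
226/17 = 13 + 5/17 = 13.29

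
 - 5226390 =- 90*58071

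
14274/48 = 297  +  3/8 = 297.38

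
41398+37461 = 78859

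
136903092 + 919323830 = 1056226922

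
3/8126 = 3/8126 = 0.00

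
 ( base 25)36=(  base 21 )3i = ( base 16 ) 51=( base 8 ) 121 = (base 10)81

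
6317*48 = 303216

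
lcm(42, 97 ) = 4074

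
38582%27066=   11516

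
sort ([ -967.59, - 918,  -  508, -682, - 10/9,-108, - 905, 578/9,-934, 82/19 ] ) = [-967.59 , - 934,-918,-905,-682,-508, - 108, - 10/9, 82/19,  578/9 ]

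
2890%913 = 151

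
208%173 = 35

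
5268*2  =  10536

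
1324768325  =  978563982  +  346204343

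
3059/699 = 4+ 263/699  =  4.38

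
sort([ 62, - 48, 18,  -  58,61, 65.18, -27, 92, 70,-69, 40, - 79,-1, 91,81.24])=[-79, - 69, - 58 , -48, - 27, - 1, 18, 40, 61 , 62, 65.18 , 70,81.24, 91,92]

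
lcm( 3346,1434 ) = 10038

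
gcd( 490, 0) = 490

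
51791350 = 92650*559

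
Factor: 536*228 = 122208 = 2^5*3^1*19^1*67^1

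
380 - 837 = - 457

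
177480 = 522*340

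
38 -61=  - 23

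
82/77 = 1  +  5/77= 1.06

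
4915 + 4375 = 9290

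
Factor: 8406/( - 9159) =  - 2802/3053 = - 2^1 * 3^1 * 43^( - 1 )*71^ (-1 )* 467^1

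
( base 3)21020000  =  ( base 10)5265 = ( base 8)12221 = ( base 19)eb2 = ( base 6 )40213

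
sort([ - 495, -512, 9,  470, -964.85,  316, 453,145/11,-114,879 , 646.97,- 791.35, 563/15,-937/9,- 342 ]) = [-964.85,-791.35 ,-512 ,-495, - 342,  -  114, - 937/9,9,145/11,  563/15,316, 453,470,646.97,879] 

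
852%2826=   852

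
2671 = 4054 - 1383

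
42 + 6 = 48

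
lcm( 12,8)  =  24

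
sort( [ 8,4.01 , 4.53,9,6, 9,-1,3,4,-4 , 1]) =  [ - 4, - 1,1,3 , 4,4.01,  4.53, 6 , 8 , 9,9]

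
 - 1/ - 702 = 1/702 =0.00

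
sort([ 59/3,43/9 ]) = [43/9  ,  59/3 ] 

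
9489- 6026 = 3463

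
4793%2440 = 2353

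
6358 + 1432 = 7790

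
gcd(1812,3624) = 1812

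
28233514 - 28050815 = 182699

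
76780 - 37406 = 39374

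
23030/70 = 329 =329.00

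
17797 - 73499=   -  55702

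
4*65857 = 263428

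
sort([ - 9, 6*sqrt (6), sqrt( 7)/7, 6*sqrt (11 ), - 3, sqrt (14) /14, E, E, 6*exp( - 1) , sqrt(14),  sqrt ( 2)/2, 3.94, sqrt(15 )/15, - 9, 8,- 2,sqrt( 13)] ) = [-9, - 9,-3,-2,  sqrt(15 )/15,sqrt(14 ) /14, sqrt (7 )/7, sqrt( 2)/2, 6*exp( - 1), E,E,  sqrt(13),sqrt( 14), 3.94, 8, 6 *sqrt (6),6*sqrt ( 11)] 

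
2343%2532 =2343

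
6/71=6/71 = 0.08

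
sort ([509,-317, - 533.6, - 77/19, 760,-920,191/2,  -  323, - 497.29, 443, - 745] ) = [  -  920, - 745, - 533.6,-497.29,  -  323 , - 317, - 77/19, 191/2, 443 , 509, 760]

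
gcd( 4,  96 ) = 4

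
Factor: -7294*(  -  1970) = 2^2*5^1*7^1*197^1*521^1  =  14369180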